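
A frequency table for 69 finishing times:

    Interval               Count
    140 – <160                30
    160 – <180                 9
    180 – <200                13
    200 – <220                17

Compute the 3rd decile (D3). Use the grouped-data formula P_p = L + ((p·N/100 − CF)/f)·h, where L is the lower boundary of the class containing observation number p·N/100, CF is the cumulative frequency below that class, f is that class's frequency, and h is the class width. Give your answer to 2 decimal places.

N = 69; target position k = 30/100 · 69 = 20.7.
Cumulative frequencies: 30, 39, 52, 69.
Observation 20.7 falls in the class 140 – <160.
L = 140, CF = 0, f = 30, h = 20.
P30 = 140 + ((20.7 − 0)/30)·20 = 140 + 13.8 = 153.8.

153.80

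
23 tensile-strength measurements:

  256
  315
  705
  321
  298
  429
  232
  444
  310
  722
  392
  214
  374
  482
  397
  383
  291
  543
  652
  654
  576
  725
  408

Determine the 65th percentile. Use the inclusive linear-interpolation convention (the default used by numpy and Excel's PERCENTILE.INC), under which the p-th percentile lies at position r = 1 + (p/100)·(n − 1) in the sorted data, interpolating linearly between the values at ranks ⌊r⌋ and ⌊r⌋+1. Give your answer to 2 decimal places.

Sorted: 214, 232, 256, 291, 298, 310, 315, 321, 374, 383, 392, 397, 408, 429, 444, 482, 543, 576, 652, 654, 705, 722, 725.
n = 23.
r = 1 + (65/100)·(23 − 1) = 1 + 14.3 = 15.3.
Rank 15 is 444 and rank 16 is 482.
Interpolate: 444 + 0.3·(482 − 444) = 444 + 0.3·38 = 455.4.

455.40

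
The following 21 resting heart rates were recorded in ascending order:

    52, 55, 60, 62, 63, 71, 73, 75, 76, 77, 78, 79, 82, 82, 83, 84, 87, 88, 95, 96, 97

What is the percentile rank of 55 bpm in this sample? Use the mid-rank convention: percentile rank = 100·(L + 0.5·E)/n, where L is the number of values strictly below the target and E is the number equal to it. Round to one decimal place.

7.1

Count below 55: L = 1; count equal: E = 1; n = 21.
Percentile rank = 100·(1 + 0.5·1)/21 = 100·1.5/21 = 7.143.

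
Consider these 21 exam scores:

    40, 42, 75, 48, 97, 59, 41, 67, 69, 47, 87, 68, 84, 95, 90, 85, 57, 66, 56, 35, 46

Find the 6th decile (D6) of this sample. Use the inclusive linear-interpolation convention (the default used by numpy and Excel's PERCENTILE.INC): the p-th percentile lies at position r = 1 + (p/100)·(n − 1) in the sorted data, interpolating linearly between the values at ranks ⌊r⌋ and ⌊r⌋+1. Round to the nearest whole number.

Sorted: 35, 40, 41, 42, 46, 47, 48, 56, 57, 59, 66, 67, 68, 69, 75, 84, 85, 87, 90, 95, 97.
n = 21.
r = 1 + (60/100)·(21 − 1) = 1 + 12 = 13.
r is an integer, so P60 is the value at rank 13: 68.

68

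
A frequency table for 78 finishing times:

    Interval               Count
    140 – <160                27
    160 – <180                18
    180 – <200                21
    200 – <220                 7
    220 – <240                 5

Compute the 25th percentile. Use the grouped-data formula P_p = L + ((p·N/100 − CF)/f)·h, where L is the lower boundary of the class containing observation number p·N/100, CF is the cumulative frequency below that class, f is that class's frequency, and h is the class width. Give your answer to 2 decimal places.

154.44

N = 78; target position k = 25/100 · 78 = 19.5.
Cumulative frequencies: 27, 45, 66, 73, 78.
Observation 19.5 falls in the class 140 – <160.
L = 140, CF = 0, f = 27, h = 20.
P25 = 140 + ((19.5 − 0)/27)·20 = 140 + 14.4444 = 154.444.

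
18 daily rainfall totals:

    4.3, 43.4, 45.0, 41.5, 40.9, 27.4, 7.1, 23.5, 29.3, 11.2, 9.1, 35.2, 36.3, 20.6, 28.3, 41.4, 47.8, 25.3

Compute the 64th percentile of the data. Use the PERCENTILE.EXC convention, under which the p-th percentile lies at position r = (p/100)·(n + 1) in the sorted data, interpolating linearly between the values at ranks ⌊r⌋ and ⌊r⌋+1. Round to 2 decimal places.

37.04

Sorted: 4.3, 7.1, 9.1, 11.2, 20.6, 23.5, 25.3, 27.4, 28.3, 29.3, 35.2, 36.3, 40.9, 41.4, 41.5, 43.4, 45.0, 47.8.
n = 18.
r = (64/100)·(18 + 1) = 12.16.
Rank 12 is 36.3 and rank 13 is 40.9.
Interpolate: 36.3 + 0.16·(40.9 − 36.3) = 36.3 + 0.16·4.6 = 37.036.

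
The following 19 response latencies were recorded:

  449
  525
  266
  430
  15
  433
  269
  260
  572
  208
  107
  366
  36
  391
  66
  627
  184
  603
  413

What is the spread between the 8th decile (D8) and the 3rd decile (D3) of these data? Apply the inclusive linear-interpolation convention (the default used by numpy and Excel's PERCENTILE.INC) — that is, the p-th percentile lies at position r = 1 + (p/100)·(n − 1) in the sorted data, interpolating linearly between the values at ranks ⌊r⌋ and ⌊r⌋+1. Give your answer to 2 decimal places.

250.60

Sorted: 15, 36, 66, 107, 184, 208, 260, 266, 269, 366, 391, 413, 430, 433, 449, 525, 572, 603, 627.
n = 19.
P30: r = 6.4; ranks 6–7 are 208, 260; interpolating gives 228.8.
P80: r = 15.4; ranks 15–16 are 449, 525; interpolating gives 479.4.
Difference: 479.4 − 228.8 = 250.6.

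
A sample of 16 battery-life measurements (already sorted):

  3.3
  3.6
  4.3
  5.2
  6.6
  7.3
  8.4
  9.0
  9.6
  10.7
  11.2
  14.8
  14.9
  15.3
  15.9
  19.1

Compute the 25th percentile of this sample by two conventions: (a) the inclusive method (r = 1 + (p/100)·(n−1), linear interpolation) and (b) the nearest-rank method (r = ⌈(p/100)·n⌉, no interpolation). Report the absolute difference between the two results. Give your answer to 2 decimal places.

n = 16.
(a) r = 4.75; between ranks 4 (5.2) and 5 (6.6): 6.25.
(b) the nearest-rank method: rank 4 → 5.2.
|6.25 − 5.2| = 1.05.

1.05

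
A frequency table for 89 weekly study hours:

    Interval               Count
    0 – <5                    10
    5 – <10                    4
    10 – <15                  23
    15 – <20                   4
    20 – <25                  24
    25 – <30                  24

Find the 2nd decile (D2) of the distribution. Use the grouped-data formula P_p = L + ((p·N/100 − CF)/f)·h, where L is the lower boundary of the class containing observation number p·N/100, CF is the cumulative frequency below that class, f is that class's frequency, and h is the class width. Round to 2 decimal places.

10.83

N = 89; target position k = 20/100 · 89 = 17.8.
Cumulative frequencies: 10, 14, 37, 41, 65, 89.
Observation 17.8 falls in the class 10 – <15.
L = 10, CF = 14, f = 23, h = 5.
P20 = 10 + ((17.8 − 14)/23)·5 = 10 + 0.826087 = 10.8261.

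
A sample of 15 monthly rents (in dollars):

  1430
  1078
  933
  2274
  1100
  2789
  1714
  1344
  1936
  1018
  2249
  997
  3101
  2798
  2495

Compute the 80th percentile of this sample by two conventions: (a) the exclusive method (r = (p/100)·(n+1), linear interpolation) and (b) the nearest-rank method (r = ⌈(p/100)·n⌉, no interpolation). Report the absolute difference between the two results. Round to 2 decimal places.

Sorted: 933, 997, 1018, 1078, 1100, 1344, 1430, 1714, 1936, 2249, 2274, 2495, 2789, 2798, 3101.
n = 15.
(a) r = 12.8; between ranks 12 (2495) and 13 (2789): 2730.2.
(b) the nearest-rank method: rank 12 → 2495.
|2730.2 − 2495| = 235.2.

235.20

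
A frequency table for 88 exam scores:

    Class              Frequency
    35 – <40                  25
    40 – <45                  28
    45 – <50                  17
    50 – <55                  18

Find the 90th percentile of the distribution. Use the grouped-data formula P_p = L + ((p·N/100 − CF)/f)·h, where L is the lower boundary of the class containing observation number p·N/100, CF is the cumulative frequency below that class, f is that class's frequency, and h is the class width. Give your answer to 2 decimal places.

52.56

N = 88; target position k = 90/100 · 88 = 79.2.
Cumulative frequencies: 25, 53, 70, 88.
Observation 79.2 falls in the class 50 – <55.
L = 50, CF = 70, f = 18, h = 5.
P90 = 50 + ((79.2 − 70)/18)·5 = 50 + 2.55556 = 52.5556.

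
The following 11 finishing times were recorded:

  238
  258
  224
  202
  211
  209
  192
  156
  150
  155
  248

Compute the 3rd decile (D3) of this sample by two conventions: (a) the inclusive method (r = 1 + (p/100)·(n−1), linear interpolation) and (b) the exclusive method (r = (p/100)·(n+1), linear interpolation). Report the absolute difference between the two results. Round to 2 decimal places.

14.40

Sorted: 150, 155, 156, 192, 202, 209, 211, 224, 238, 248, 258.
n = 11.
(a) r = 4 → value at rank 4 = 192.
(b) r = 3.6; between ranks 3 (156) and 4 (192): 177.6.
|192 − 177.6| = 14.4.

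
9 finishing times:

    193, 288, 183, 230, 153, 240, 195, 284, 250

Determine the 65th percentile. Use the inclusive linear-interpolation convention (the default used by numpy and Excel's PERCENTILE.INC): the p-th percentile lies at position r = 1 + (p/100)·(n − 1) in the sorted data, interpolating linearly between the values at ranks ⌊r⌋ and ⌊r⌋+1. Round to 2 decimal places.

242.00

Sorted: 153, 183, 193, 195, 230, 240, 250, 284, 288.
n = 9.
r = 1 + (65/100)·(9 − 1) = 1 + 5.2 = 6.2.
Rank 6 is 240 and rank 7 is 250.
Interpolate: 240 + 0.2·(250 − 240) = 240 + 0.2·10 = 242.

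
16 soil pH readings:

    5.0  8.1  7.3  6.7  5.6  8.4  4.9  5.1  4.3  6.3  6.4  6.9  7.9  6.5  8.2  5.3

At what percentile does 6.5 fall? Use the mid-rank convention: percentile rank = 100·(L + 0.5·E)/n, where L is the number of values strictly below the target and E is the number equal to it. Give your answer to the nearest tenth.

Sorted: 4.3, 4.9, 5.0, 5.1, 5.3, 5.6, 6.3, 6.4, 6.5, 6.7, 6.9, 7.3, 7.9, 8.1, 8.2, 8.4.
Count below 6.5: L = 8; count equal: E = 1; n = 16.
Percentile rank = 100·(8 + 0.5·1)/16 = 100·8.5/16 = 53.12.

53.1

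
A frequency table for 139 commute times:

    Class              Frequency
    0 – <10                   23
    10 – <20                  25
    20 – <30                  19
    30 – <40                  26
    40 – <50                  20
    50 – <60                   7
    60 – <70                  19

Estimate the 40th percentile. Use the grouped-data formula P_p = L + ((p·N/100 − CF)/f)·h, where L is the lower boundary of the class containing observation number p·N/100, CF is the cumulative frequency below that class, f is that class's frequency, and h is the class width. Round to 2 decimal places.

24.00

N = 139; target position k = 40/100 · 139 = 55.6.
Cumulative frequencies: 23, 48, 67, 93, 113, 120, 139.
Observation 55.6 falls in the class 20 – <30.
L = 20, CF = 48, f = 19, h = 10.
P40 = 20 + ((55.6 − 48)/19)·10 = 20 + 4 = 24.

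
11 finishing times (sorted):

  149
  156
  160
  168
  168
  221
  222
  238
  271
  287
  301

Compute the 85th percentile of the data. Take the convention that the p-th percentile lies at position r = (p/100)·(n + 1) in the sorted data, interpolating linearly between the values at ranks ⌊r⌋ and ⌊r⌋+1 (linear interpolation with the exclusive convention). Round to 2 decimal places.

289.80

n = 11.
r = (85/100)·(11 + 1) = 10.2.
Rank 10 is 287 and rank 11 is 301.
Interpolate: 287 + 0.2·(301 − 287) = 287 + 0.2·14 = 289.8.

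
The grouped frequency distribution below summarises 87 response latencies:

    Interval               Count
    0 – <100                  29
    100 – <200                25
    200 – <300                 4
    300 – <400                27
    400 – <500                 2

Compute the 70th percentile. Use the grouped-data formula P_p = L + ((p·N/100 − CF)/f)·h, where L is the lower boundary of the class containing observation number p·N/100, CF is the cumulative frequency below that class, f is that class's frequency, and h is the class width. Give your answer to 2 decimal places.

310.74

N = 87; target position k = 70/100 · 87 = 60.9.
Cumulative frequencies: 29, 54, 58, 85, 87.
Observation 60.9 falls in the class 300 – <400.
L = 300, CF = 58, f = 27, h = 100.
P70 = 300 + ((60.9 − 58)/27)·100 = 300 + 10.7407 = 310.741.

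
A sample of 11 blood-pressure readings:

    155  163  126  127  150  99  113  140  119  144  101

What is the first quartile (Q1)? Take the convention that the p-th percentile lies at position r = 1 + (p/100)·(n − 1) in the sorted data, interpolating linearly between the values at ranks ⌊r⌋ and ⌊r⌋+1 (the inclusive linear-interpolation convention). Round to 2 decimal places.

Sorted: 99, 101, 113, 119, 126, 127, 140, 144, 150, 155, 163.
n = 11.
r = 1 + (25/100)·(11 − 1) = 1 + 2.5 = 3.5.
Rank 3 is 113 and rank 4 is 119.
Interpolate: 113 + 0.5·(119 − 113) = 113 + 0.5·6 = 116.

116.00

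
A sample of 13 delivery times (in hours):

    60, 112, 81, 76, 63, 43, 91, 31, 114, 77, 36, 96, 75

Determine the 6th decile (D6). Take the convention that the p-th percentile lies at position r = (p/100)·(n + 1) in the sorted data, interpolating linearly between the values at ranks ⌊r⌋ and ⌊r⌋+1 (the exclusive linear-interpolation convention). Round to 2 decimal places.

78.60

Sorted: 31, 36, 43, 60, 63, 75, 76, 77, 81, 91, 96, 112, 114.
n = 13.
r = (60/100)·(13 + 1) = 8.4.
Rank 8 is 77 and rank 9 is 81.
Interpolate: 77 + 0.4·(81 − 77) = 77 + 0.4·4 = 78.6.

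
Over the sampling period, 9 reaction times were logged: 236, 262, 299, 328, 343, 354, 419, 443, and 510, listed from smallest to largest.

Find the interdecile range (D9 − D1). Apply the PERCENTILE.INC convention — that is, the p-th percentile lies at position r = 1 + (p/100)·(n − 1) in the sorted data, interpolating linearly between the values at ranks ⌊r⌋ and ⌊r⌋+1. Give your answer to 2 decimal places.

n = 9.
P10: r = 1.8; ranks 1–2 are 236, 262; interpolating gives 256.8.
P90: r = 8.2; ranks 8–9 are 443, 510; interpolating gives 456.4.
Difference: 456.4 − 256.8 = 199.6.

199.60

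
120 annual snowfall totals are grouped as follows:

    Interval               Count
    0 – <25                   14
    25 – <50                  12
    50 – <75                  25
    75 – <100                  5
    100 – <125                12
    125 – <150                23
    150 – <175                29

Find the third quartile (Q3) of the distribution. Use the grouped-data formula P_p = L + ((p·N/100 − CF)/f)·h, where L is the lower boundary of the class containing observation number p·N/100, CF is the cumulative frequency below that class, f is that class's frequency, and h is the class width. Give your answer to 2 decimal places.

148.91

N = 120; target position k = 75/100 · 120 = 90.
Cumulative frequencies: 14, 26, 51, 56, 68, 91, 120.
Observation 90 falls in the class 125 – <150.
L = 125, CF = 68, f = 23, h = 25.
P75 = 125 + ((90 − 68)/23)·25 = 125 + 23.913 = 148.913.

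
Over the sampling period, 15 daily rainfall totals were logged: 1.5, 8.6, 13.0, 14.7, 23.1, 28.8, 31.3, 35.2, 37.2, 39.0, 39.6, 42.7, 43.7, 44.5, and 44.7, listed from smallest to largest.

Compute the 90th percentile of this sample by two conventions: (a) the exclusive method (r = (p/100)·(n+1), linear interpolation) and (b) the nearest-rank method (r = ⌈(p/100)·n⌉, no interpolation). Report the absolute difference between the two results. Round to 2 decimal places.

n = 15.
(a) r = 14.4; between ranks 14 (44.5) and 15 (44.7): 44.58.
(b) the nearest-rank method: rank 14 → 44.5.
|44.58 − 44.5| = 0.08.

0.08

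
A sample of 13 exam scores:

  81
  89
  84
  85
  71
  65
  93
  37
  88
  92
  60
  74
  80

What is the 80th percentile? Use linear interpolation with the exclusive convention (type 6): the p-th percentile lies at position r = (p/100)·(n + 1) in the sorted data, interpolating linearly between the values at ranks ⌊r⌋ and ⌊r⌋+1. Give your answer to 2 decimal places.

89.60

Sorted: 37, 60, 65, 71, 74, 80, 81, 84, 85, 88, 89, 92, 93.
n = 13.
r = (80/100)·(13 + 1) = 11.2.
Rank 11 is 89 and rank 12 is 92.
Interpolate: 89 + 0.2·(92 − 89) = 89 + 0.2·3 = 89.6.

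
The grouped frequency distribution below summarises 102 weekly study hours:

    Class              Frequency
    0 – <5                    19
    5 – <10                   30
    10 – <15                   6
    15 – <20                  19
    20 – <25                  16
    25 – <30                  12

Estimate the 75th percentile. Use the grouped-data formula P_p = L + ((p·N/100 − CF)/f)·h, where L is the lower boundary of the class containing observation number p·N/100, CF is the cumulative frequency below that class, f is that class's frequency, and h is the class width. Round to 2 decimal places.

N = 102; target position k = 75/100 · 102 = 76.5.
Cumulative frequencies: 19, 49, 55, 74, 90, 102.
Observation 76.5 falls in the class 20 – <25.
L = 20, CF = 74, f = 16, h = 5.
P75 = 20 + ((76.5 − 74)/16)·5 = 20 + 0.78125 = 20.7812.

20.78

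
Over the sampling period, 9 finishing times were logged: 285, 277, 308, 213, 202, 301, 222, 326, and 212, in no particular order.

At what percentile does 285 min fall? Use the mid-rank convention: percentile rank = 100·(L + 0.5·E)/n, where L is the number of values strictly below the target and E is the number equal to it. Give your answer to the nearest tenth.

61.1

Sorted: 202, 212, 213, 222, 277, 285, 301, 308, 326.
Count below 285: L = 5; count equal: E = 1; n = 9.
Percentile rank = 100·(5 + 0.5·1)/9 = 100·5.5/9 = 61.11.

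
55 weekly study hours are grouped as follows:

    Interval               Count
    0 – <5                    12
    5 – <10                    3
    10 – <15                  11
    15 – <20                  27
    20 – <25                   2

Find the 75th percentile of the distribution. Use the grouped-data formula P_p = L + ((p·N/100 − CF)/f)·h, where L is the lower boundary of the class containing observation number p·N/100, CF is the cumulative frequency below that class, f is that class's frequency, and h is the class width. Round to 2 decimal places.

N = 55; target position k = 75/100 · 55 = 41.25.
Cumulative frequencies: 12, 15, 26, 53, 55.
Observation 41.25 falls in the class 15 – <20.
L = 15, CF = 26, f = 27, h = 5.
P75 = 15 + ((41.25 − 26)/27)·5 = 15 + 2.82407 = 17.8241.

17.82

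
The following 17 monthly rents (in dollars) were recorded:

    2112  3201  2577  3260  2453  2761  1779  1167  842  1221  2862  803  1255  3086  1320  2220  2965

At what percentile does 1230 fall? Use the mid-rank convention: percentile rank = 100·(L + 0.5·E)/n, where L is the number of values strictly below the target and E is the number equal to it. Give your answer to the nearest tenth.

Sorted: 803, 842, 1167, 1221, 1255, 1320, 1779, 2112, 2220, 2453, 2577, 2761, 2862, 2965, 3086, 3201, 3260.
Count below 1230: L = 4; count equal: E = 0; n = 17.
Percentile rank = 100·(4 + 0.5·0)/17 = 100·4/17 = 23.53.

23.5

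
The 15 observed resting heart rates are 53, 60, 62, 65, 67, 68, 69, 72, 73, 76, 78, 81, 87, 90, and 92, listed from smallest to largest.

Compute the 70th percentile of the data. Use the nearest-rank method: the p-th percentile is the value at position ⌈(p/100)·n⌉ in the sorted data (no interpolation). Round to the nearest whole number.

n = 15.
Position = ⌈70/100 · 15⌉ = ⌈10.5⌉ = 11.
The value at rank 11 is 78.

78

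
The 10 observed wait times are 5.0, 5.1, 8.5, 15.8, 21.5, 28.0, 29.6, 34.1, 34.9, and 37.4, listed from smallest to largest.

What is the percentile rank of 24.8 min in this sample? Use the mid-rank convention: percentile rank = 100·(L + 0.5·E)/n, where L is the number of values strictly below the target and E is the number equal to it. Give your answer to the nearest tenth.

Count below 24.8: L = 5; count equal: E = 0; n = 10.
Percentile rank = 100·(5 + 0.5·0)/10 = 100·5/10 = 50.

50.0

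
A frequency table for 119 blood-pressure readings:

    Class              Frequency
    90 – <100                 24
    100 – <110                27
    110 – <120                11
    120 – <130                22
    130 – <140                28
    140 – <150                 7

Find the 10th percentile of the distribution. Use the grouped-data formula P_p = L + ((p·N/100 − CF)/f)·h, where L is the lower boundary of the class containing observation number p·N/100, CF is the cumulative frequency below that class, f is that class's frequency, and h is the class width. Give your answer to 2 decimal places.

N = 119; target position k = 10/100 · 119 = 11.9.
Cumulative frequencies: 24, 51, 62, 84, 112, 119.
Observation 11.9 falls in the class 90 – <100.
L = 90, CF = 0, f = 24, h = 10.
P10 = 90 + ((11.9 − 0)/24)·10 = 90 + 4.95833 = 94.9583.

94.96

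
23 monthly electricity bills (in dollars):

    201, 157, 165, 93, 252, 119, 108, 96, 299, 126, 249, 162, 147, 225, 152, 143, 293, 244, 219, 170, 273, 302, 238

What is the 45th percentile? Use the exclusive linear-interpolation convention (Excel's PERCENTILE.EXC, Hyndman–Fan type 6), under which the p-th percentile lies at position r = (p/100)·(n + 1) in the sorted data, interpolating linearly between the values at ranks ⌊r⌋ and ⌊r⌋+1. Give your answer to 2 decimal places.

164.40

Sorted: 93, 96, 108, 119, 126, 143, 147, 152, 157, 162, 165, 170, 201, 219, 225, 238, 244, 249, 252, 273, 293, 299, 302.
n = 23.
r = (45/100)·(23 + 1) = 10.8.
Rank 10 is 162 and rank 11 is 165.
Interpolate: 162 + 0.8·(165 − 162) = 162 + 0.8·3 = 164.4.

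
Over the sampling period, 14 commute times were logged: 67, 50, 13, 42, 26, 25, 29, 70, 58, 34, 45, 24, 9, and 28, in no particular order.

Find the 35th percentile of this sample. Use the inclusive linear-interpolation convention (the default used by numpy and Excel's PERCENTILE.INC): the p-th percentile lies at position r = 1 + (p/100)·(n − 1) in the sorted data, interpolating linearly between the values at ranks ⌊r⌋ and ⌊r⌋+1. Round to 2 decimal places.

27.10

Sorted: 9, 13, 24, 25, 26, 28, 29, 34, 42, 45, 50, 58, 67, 70.
n = 14.
r = 1 + (35/100)·(14 − 1) = 1 + 4.55 = 5.55.
Rank 5 is 26 and rank 6 is 28.
Interpolate: 26 + 0.55·(28 − 26) = 26 + 0.55·2 = 27.1.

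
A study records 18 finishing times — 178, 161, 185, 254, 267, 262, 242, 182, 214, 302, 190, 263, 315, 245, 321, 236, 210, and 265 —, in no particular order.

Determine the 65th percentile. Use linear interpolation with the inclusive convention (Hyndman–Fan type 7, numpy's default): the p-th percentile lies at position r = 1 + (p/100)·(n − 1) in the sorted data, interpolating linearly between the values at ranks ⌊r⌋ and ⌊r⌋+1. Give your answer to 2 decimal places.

Sorted: 161, 178, 182, 185, 190, 210, 214, 236, 242, 245, 254, 262, 263, 265, 267, 302, 315, 321.
n = 18.
r = 1 + (65/100)·(18 − 1) = 1 + 11.05 = 12.05.
Rank 12 is 262 and rank 13 is 263.
Interpolate: 262 + 0.05·(263 − 262) = 262 + 0.05·1 = 262.05.

262.05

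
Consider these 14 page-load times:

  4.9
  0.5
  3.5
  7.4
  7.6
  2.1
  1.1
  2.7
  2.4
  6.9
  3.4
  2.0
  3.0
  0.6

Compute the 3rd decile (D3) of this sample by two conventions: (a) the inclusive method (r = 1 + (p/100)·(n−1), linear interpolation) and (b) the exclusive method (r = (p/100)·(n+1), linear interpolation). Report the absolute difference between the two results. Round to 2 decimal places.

Sorted: 0.5, 0.6, 1.1, 2.0, 2.1, 2.4, 2.7, 3.0, 3.4, 3.5, 4.9, 6.9, 7.4, 7.6.
n = 14.
(a) r = 4.9; between ranks 4 (2.0) and 5 (2.1): 2.09.
(b) r = 4.5; between ranks 4 (2.0) and 5 (2.1): 2.05.
|2.09 − 2.05| = 0.04.

0.04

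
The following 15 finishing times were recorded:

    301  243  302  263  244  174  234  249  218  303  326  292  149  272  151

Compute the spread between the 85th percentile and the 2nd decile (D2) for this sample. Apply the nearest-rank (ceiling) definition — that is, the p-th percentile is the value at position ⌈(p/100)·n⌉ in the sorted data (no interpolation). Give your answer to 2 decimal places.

128.00

Sorted: 149, 151, 174, 218, 234, 243, 244, 249, 263, 272, 292, 301, 302, 303, 326.
n = 15.
P20: rank ⌈20/100·15⌉ = 3 → 174.
P85: rank ⌈85/100·15⌉ = 13 → 302.
Difference: 302 − 174 = 128.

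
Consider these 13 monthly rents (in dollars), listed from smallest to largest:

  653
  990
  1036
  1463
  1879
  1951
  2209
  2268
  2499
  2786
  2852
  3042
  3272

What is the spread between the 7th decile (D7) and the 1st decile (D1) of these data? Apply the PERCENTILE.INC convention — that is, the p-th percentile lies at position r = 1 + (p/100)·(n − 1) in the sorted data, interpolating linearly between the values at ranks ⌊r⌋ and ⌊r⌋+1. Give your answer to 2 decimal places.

1614.60

n = 13.
P10: r = 2.2; ranks 2–3 are 990, 1036; interpolating gives 999.2.
P70: r = 9.4; ranks 9–10 are 2499, 2786; interpolating gives 2613.8.
Difference: 2613.8 − 999.2 = 1614.6.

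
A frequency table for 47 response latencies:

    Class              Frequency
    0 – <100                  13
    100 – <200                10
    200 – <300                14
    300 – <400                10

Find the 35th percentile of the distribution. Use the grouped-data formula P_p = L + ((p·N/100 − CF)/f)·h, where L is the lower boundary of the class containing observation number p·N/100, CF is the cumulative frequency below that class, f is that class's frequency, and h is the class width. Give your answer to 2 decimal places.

N = 47; target position k = 35/100 · 47 = 16.45.
Cumulative frequencies: 13, 23, 37, 47.
Observation 16.45 falls in the class 100 – <200.
L = 100, CF = 13, f = 10, h = 100.
P35 = 100 + ((16.45 − 13)/10)·100 = 100 + 34.5 = 134.5.

134.50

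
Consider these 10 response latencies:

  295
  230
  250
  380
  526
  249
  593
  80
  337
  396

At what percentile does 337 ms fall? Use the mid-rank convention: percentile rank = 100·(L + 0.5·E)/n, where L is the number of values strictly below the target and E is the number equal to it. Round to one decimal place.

Sorted: 80, 230, 249, 250, 295, 337, 380, 396, 526, 593.
Count below 337: L = 5; count equal: E = 1; n = 10.
Percentile rank = 100·(5 + 0.5·1)/10 = 100·5.5/10 = 55.

55.0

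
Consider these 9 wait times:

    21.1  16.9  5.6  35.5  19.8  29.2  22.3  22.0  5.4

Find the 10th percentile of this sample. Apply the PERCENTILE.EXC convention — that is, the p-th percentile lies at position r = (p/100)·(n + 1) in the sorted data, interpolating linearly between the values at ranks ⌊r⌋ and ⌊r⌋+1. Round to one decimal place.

Sorted: 5.4, 5.6, 16.9, 19.8, 21.1, 22.0, 22.3, 29.2, 35.5.
n = 9.
r = (10/100)·(9 + 1) = 1.
r is an integer, so P10 is the value at rank 1: 5.4.

5.4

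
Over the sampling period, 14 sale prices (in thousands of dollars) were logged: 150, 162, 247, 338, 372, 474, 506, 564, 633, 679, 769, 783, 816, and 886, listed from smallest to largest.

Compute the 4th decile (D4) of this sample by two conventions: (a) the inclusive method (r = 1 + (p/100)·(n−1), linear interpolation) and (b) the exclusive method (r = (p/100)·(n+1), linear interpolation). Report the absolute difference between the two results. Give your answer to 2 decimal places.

6.40

n = 14.
(a) r = 6.2; between ranks 6 (474) and 7 (506): 480.4.
(b) r = 6 → value at rank 6 = 474.
|480.4 − 474| = 6.4.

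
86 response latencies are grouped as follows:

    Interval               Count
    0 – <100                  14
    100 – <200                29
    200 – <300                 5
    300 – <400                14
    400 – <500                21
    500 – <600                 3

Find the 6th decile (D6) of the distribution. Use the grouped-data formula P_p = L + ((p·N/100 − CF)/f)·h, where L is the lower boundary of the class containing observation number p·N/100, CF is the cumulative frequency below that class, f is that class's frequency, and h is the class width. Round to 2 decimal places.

N = 86; target position k = 60/100 · 86 = 51.6.
Cumulative frequencies: 14, 43, 48, 62, 83, 86.
Observation 51.6 falls in the class 300 – <400.
L = 300, CF = 48, f = 14, h = 100.
P60 = 300 + ((51.6 − 48)/14)·100 = 300 + 25.7143 = 325.714.

325.71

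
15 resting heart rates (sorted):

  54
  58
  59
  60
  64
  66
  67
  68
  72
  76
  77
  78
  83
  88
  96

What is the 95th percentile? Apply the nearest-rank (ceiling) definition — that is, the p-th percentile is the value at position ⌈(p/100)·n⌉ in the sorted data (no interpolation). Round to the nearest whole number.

96

n = 15.
Position = ⌈95/100 · 15⌉ = ⌈14.25⌉ = 15.
The value at rank 15 is 96.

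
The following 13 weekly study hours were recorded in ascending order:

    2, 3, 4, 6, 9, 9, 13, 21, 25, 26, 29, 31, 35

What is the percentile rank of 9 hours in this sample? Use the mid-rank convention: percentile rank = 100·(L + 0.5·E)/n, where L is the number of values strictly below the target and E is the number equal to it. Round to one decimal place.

38.5

Count below 9: L = 4; count equal: E = 2; n = 13.
Percentile rank = 100·(4 + 0.5·2)/13 = 100·5/13 = 38.46.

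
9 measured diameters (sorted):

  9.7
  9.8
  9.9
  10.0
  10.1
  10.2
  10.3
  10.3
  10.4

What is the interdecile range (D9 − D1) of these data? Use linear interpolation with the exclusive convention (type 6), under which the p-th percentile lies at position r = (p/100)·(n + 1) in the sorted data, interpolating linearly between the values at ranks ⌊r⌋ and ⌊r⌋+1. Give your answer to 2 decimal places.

n = 9.
P10: r = 1 (integer) → 9.7.
P90: r = 9 (integer) → 10.4.
Difference: 10.4 − 9.7 = 0.7.

0.70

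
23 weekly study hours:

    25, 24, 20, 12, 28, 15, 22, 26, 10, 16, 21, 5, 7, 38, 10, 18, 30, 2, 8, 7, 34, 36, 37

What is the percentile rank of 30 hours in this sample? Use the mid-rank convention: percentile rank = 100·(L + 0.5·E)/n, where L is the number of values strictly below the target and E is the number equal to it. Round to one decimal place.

Sorted: 2, 5, 7, 7, 8, 10, 10, 12, 15, 16, 18, 20, 21, 22, 24, 25, 26, 28, 30, 34, 36, 37, 38.
Count below 30: L = 18; count equal: E = 1; n = 23.
Percentile rank = 100·(18 + 0.5·1)/23 = 100·18.5/23 = 80.43.

80.4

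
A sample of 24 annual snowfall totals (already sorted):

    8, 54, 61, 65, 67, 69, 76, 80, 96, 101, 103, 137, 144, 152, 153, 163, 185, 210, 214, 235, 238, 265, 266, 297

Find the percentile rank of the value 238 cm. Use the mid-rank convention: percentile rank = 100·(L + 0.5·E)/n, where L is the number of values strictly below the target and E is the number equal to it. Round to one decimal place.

Count below 238: L = 20; count equal: E = 1; n = 24.
Percentile rank = 100·(20 + 0.5·1)/24 = 100·20.5/24 = 85.42.

85.4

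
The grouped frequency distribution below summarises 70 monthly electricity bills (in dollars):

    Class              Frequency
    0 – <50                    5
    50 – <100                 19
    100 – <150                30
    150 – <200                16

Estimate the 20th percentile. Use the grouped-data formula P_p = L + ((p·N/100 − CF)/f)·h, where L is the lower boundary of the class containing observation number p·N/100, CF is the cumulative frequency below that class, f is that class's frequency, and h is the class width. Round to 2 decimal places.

N = 70; target position k = 20/100 · 70 = 14.
Cumulative frequencies: 5, 24, 54, 70.
Observation 14 falls in the class 50 – <100.
L = 50, CF = 5, f = 19, h = 50.
P20 = 50 + ((14 − 5)/19)·50 = 50 + 23.6842 = 73.6842.

73.68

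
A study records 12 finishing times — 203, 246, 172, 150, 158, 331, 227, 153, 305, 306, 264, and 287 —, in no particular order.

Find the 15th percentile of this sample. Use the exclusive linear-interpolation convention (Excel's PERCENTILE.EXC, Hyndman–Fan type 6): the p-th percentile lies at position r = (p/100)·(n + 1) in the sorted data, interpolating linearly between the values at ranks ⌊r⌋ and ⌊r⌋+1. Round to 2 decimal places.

152.85

Sorted: 150, 153, 158, 172, 203, 227, 246, 264, 287, 305, 306, 331.
n = 12.
r = (15/100)·(12 + 1) = 1.95.
Rank 1 is 150 and rank 2 is 153.
Interpolate: 150 + 0.95·(153 − 150) = 150 + 0.95·3 = 152.85.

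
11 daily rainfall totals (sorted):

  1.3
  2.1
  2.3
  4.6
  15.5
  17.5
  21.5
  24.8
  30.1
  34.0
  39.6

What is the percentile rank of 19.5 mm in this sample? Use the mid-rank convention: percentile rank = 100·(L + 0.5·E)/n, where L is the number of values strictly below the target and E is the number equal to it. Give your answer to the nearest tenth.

54.5

Count below 19.5: L = 6; count equal: E = 0; n = 11.
Percentile rank = 100·(6 + 0.5·0)/11 = 100·6/11 = 54.55.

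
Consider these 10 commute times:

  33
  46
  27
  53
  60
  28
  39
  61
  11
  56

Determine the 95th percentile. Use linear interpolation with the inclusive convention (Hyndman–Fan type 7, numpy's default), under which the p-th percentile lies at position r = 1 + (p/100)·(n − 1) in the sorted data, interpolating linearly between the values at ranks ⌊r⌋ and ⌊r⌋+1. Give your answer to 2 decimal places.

60.55

Sorted: 11, 27, 28, 33, 39, 46, 53, 56, 60, 61.
n = 10.
r = 1 + (95/100)·(10 − 1) = 1 + 8.55 = 9.55.
Rank 9 is 60 and rank 10 is 61.
Interpolate: 60 + 0.55·(61 − 60) = 60 + 0.55·1 = 60.55.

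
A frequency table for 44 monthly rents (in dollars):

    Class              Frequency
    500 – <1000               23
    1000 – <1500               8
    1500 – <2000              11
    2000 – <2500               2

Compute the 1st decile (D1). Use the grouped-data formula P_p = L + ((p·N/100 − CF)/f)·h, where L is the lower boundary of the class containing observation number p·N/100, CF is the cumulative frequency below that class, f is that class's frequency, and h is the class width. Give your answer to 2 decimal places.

595.65

N = 44; target position k = 10/100 · 44 = 4.4.
Cumulative frequencies: 23, 31, 42, 44.
Observation 4.4 falls in the class 500 – <1000.
L = 500, CF = 0, f = 23, h = 500.
P10 = 500 + ((4.4 − 0)/23)·500 = 500 + 95.6522 = 595.652.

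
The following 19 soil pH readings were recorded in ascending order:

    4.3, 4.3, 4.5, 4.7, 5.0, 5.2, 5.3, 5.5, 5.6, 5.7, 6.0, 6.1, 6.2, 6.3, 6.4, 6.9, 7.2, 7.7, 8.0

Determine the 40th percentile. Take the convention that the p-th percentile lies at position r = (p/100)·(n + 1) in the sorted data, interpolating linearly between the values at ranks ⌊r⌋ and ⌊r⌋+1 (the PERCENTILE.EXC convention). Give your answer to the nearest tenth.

5.5

n = 19.
r = (40/100)·(19 + 1) = 8.
r is an integer, so P40 is the value at rank 8: 5.5.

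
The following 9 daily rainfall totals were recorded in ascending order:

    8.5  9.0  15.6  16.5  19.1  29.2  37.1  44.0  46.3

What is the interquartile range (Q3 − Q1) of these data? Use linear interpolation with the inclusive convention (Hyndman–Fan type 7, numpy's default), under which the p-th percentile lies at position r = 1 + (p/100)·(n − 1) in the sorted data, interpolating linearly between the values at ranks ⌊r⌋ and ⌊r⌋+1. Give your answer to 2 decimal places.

21.50

n = 9.
P25: r = 3 (integer) → 15.6.
P75: r = 7 (integer) → 37.1.
Difference: 37.1 − 15.6 = 21.5.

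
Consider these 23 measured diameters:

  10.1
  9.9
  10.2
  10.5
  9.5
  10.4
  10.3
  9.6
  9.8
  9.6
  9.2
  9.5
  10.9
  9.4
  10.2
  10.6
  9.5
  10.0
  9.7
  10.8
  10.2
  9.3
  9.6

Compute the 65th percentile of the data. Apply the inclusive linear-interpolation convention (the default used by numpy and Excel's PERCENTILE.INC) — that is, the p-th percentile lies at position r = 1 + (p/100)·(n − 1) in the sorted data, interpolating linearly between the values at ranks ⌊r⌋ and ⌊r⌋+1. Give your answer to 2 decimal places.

Sorted: 9.2, 9.3, 9.4, 9.5, 9.5, 9.5, 9.6, 9.6, 9.6, 9.7, 9.8, 9.9, 10.0, 10.1, 10.2, 10.2, 10.2, 10.3, 10.4, 10.5, 10.6, 10.8, 10.9.
n = 23.
r = 1 + (65/100)·(23 − 1) = 1 + 14.3 = 15.3.
Rank 15 is 10.2 and rank 16 is 10.2.
Interpolate: 10.2 + 0.3·(10.2 − 10.2) = 10.2 + 0.3·0 = 10.2.

10.20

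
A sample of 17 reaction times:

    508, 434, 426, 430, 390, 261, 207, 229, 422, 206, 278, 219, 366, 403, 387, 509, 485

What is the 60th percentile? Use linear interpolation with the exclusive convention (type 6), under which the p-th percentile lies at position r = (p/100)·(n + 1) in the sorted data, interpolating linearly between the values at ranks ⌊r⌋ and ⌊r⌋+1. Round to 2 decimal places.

Sorted: 206, 207, 219, 229, 261, 278, 366, 387, 390, 403, 422, 426, 430, 434, 485, 508, 509.
n = 17.
r = (60/100)·(17 + 1) = 10.8.
Rank 10 is 403 and rank 11 is 422.
Interpolate: 403 + 0.8·(422 − 403) = 403 + 0.8·19 = 418.2.

418.20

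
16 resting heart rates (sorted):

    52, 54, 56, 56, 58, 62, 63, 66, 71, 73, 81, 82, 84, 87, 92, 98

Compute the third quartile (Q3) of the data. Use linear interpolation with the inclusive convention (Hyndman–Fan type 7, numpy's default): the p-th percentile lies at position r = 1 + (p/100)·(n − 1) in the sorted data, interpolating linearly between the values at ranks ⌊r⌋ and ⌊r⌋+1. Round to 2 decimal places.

n = 16.
r = 1 + (75/100)·(16 − 1) = 1 + 11.25 = 12.25.
Rank 12 is 82 and rank 13 is 84.
Interpolate: 82 + 0.25·(84 − 82) = 82 + 0.25·2 = 82.5.

82.50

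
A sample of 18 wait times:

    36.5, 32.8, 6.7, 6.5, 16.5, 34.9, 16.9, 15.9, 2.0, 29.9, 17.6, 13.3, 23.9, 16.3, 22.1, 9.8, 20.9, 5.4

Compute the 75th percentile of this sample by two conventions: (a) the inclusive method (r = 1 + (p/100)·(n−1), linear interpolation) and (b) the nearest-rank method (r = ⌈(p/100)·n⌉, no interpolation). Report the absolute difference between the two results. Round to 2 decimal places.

0.45

Sorted: 2.0, 5.4, 6.5, 6.7, 9.8, 13.3, 15.9, 16.3, 16.5, 16.9, 17.6, 20.9, 22.1, 23.9, 29.9, 32.8, 34.9, 36.5.
n = 18.
(a) r = 13.75; between ranks 13 (22.1) and 14 (23.9): 23.45.
(b) the nearest-rank method: rank 14 → 23.9.
|23.45 − 23.9| = 0.45.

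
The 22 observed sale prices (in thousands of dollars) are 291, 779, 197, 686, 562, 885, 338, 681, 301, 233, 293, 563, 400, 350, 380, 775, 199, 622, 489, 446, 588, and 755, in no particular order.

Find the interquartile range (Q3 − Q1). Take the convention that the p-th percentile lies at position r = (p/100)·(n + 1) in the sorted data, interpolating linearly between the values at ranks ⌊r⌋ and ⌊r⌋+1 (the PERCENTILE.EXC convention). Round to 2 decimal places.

383.25

Sorted: 197, 199, 233, 291, 293, 301, 338, 350, 380, 400, 446, 489, 562, 563, 588, 622, 681, 686, 755, 775, 779, 885.
n = 22.
P25: r = 5.75; ranks 5–6 are 293, 301; interpolating gives 299.
P75: r = 17.25; ranks 17–18 are 681, 686; interpolating gives 682.25.
Difference: 682.25 − 299 = 383.25.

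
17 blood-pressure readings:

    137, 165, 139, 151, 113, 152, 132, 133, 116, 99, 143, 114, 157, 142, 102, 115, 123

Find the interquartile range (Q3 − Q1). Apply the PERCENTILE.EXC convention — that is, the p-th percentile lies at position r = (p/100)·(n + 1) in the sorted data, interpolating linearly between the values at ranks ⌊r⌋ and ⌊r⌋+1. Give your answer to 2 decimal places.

Sorted: 99, 102, 113, 114, 115, 116, 123, 132, 133, 137, 139, 142, 143, 151, 152, 157, 165.
n = 17.
P25: r = 4.5; ranks 4–5 are 114, 115; interpolating gives 114.5.
P75: r = 13.5; ranks 13–14 are 143, 151; interpolating gives 147.
Difference: 147 − 114.5 = 32.5.

32.50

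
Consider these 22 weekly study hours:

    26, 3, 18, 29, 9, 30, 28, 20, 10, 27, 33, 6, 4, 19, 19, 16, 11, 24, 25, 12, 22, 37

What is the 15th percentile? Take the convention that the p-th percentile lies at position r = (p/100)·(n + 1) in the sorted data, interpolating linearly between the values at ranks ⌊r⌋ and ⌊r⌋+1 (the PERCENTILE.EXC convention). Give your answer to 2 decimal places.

7.35

Sorted: 3, 4, 6, 9, 10, 11, 12, 16, 18, 19, 19, 20, 22, 24, 25, 26, 27, 28, 29, 30, 33, 37.
n = 22.
r = (15/100)·(22 + 1) = 3.45.
Rank 3 is 6 and rank 4 is 9.
Interpolate: 6 + 0.45·(9 − 6) = 6 + 0.45·3 = 7.35.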